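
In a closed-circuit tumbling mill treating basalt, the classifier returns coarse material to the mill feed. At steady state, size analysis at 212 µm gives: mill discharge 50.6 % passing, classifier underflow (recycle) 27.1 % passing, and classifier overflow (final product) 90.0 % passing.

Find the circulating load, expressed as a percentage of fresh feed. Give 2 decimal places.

CL = 167.66 %

Let r = R/F. Size balance at 212 µm:
d + r·d = r·u + o → r(d−u) = o−d
r = (90.0 − 50.6)/(50.6 − 27.1) = 39.4/23.5 = 1.6766
CL = 100·r = 167.66 %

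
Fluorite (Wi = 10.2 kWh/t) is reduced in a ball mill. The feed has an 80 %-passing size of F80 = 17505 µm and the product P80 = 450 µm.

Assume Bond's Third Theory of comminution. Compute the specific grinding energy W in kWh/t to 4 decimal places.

W_Bond = 10·Wi·(1/√P₈₀ − 1/√F₈₀)
1/√450 = 0.047140;  1/√17505 = 0.007558
W = 10·10.2·(0.047140 − 0.007558) = 4.0374 kWh/t

W = 4.0374 kWh/t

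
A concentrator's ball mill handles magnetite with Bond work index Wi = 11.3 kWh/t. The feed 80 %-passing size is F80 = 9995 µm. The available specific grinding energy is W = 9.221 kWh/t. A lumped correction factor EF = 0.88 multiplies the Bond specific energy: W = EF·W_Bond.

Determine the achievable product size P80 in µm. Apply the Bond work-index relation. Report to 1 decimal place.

W_Bond = 10·Wi·(1/√P₈₀ − 1/√F₈₀)
W_Bond = W / EF = 9.221 / 0.88 = 10.4784 kWh/t
⇒ 1/√P80 = W_Bond/(10·Wi) + 1/√F80
  = 10.4784/(10·11.3) + 1/√9995 = 0.092729 + 0.010003 = 0.102732
P80 = (1/0.102732)² = 9.7341² = 94.75 µm

P80 = 94.8 µm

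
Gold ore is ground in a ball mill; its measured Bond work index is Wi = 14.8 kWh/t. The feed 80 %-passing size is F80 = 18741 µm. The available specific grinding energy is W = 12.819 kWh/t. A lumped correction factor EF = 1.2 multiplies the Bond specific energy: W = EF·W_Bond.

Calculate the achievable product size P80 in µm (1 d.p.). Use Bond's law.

P80 = 158.3 µm

Bond:  W = 10 Wi (1/√P − 1/√F)
W_Bond = W / EF = 12.819 / 1.2 = 10.6825 kWh/t
⇒ 1/√P80 = W_Bond/(10·Wi) + 1/√F80
  = 10.6825/(10·14.8) + 1/√18741 = 0.072179 + 0.007305 = 0.079484
P80 = (1/0.079484)² = 12.5812² = 158.29 µm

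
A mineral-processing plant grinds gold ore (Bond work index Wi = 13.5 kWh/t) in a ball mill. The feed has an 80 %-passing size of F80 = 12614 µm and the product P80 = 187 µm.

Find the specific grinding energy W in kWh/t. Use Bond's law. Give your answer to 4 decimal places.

W = 8.6702 kWh/t

W = 10 Wi (1/√P80 − 1/√F80)  [Bond]
1/√187 = 0.073127;  1/√12614 = 0.008904
W = 10·13.5·(0.073127 − 0.008904) = 8.6702 kWh/t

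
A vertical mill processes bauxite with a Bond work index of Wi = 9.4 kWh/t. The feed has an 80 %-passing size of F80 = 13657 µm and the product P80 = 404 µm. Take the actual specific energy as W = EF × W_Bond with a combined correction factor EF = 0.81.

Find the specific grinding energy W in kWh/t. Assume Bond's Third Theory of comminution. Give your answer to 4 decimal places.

W = 10·Wi·(P80^(-½) − F80^(-½))
1/√404 = 0.049752;  1/√13657 = 0.008557
W = 10·9.4·(0.049752 − 0.008557) = 3.8723 kWh/t
W_actual = 0.81 × 3.8723 = 3.1366 kWh/t

W = 3.1366 kWh/t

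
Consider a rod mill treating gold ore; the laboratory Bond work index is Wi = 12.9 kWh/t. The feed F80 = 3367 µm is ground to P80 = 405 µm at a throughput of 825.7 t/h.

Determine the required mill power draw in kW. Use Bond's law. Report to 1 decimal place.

P = 3457.1 kW

W = 10·Wi·(P80^(-½) − F80^(-½))
W = 10·12.9·(1/√405 − 1/√3367) = 10·12.9·(0.032457) = 4.1869 kWh/t
Mill draw = 4.1869 × 825.7 = 3457.1 kW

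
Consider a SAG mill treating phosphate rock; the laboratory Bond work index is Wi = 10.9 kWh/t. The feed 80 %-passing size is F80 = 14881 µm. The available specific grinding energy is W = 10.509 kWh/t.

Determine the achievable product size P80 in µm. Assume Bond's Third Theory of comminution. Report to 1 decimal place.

W = 10·Wi·(P80^(-½) − F80^(-½))
1/√P80 = 1/√F80 + W/(10·Wi)
  = 10.5090/(10·10.9) + 1/√14881 = 0.096413 + 0.008198 = 0.104610
P80 = (1/0.104610)² = 9.5593² = 91.38 µm

P80 = 91.4 µm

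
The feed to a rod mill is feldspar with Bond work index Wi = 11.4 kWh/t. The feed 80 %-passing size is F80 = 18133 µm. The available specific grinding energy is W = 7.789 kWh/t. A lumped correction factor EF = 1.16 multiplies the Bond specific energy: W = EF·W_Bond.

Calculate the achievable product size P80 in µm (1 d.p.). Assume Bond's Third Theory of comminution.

P80 = 227.3 µm

W = 10 Wi / √P80 − 10 Wi / √F80
W_Bond = W / EF = 7.789 / 1.16 = 6.7147 kWh/t
⇒ 1/√P80 = W_Bond/(10 Wi) + 1/√F80
  = 6.7147/(10·11.4) + 1/√18133 = 0.058900 + 0.007426 = 0.066327
P80 = (1/0.066327)² = 15.0769² = 227.31 µm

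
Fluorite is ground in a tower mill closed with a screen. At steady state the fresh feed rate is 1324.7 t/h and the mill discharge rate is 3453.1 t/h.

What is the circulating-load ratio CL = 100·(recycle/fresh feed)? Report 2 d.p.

CL = 160.67 %

Mill node: discharge = fresh + recycle.
R = M − F = 3453.1 − 1324.7 = 2128.4 t/h
CL = 100·R/F = 100·2128.4/1324.7 = 160.67 %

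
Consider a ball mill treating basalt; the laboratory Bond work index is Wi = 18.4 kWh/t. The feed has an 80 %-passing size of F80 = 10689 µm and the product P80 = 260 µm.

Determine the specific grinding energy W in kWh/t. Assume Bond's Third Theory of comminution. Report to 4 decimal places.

W = 9.6315 kWh/t

W_Bond = 10·Wi·(1/√P₈₀ − 1/√F₈₀)
1/√260 = 0.062017;  1/√10689 = 0.009672
W = 10·18.4·(0.062017 − 0.009672) = 9.6315 kWh/t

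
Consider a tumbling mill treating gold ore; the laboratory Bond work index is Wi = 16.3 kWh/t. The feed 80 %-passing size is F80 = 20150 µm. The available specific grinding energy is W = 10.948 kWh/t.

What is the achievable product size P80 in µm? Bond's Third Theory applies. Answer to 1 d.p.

Bond: W = 10·Wi·(1/√P80 − 1/√F80)
1/√P80 = 1/√F80 + W/(10·Wi)
  = 10.9480/(10·16.3) + 1/√20150 = 0.067166 + 0.007045 = 0.074210
P80 = (1/0.074210)² = 13.4752² = 181.58 µm

P80 = 181.6 µm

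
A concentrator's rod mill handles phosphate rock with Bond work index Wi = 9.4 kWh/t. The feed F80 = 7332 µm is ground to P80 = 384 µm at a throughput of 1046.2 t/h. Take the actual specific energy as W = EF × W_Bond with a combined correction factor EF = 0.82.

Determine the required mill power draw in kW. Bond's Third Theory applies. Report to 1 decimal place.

Bond:  W = 10 Wi (1/√P − 1/√F)
W = 10·9.4·(1/√384 − 1/√7332) = 10·9.4·(0.039352) = 3.6991 kWh/t
W_actual = 0.82 × 3.6991 = 3.0333 kWh/t
P_mill = W·ṁ = 3.0333·1046.2 = 3173.4 kW

P = 3173.4 kW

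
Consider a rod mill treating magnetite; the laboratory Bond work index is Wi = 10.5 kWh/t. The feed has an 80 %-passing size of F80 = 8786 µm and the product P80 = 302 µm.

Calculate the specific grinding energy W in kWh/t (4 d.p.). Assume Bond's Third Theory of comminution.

W = 4.9219 kWh/t

W = 10·Wi·(P80^(-½) − F80^(-½))
1/√302 = 0.057544;  1/√8786 = 0.010669
W = 10·10.5·(0.057544 − 0.010669) = 4.9219 kWh/t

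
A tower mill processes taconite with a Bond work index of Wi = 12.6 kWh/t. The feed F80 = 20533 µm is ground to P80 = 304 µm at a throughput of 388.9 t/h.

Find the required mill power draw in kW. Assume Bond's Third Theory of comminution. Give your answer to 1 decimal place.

W = 10 Wi / √P80 − 10 Wi / √F80
W = 10·12.6·(1/√304 − 1/√20533) = 10·12.6·(0.050375) = 6.3473 kWh/t
Mill draw = 6.3473 × 388.9 = 2468.5 kW

P = 2468.5 kW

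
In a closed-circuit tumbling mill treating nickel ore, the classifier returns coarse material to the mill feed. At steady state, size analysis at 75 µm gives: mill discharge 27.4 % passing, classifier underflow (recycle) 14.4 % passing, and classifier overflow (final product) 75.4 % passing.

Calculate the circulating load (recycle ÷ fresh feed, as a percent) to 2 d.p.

CL = 369.23 %

Let r = R/F. Size balance at 75 µm:
r = (o − d)/(d − u)
r = (75.4 − 27.4)/(27.4 − 14.4) = 48.0/13.0 = 3.6923
CL = 100·r = 369.23 %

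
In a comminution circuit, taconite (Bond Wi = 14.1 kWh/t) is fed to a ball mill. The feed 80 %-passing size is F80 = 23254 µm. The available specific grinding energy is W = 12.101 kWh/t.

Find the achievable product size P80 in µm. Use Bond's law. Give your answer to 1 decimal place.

W = 10·Wi·(P80^(-½) − F80^(-½))
⇒ 1/√P80 = W/(10·Wi) + 1/√F80
  = 12.1010/(10·14.1) + 1/√23254 = 0.085823 + 0.006558 = 0.092380
P80 = (1/0.092380)² = 10.8248² = 117.18 µm

P80 = 117.2 µm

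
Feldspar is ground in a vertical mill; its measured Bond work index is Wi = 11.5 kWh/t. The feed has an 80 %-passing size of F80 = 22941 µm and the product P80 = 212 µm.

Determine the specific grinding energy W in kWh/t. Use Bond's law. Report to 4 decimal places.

W = 7.1390 kWh/t

W = 10 Wi / √P80 − 10 Wi / √F80
1/√212 = 0.068680;  1/√22941 = 0.006602
W = 10·11.5·(0.068680 − 0.006602) = 7.1390 kWh/t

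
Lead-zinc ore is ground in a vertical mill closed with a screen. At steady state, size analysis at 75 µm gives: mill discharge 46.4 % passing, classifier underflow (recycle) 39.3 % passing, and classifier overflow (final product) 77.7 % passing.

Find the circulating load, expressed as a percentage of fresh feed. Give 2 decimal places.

Mass balance on the −75 µm fraction:
Fd + Rd = Ru + Fo ⇒ R/F = (o−d)/(d−u)
r = (77.7 − 46.4)/(46.4 − 39.3) = 31.3/7.1 = 4.4085
CL = 100·r = 440.85 %

CL = 440.85 %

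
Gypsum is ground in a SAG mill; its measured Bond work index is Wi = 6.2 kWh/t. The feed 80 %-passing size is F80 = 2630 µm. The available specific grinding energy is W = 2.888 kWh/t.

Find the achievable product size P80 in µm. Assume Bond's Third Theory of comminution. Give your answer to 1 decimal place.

W = 10 Wi (P80^-0.5 − F80^-0.5)
⇒ 1/√P80 = W/(10·Wi) + 1/√F80
  = 2.8880/(10·6.2) + 1/√2630 = 0.046581 + 0.019499 = 0.066080
P80 = (1/0.066080)² = 15.1332² = 229.01 µm

P80 = 229.0 µm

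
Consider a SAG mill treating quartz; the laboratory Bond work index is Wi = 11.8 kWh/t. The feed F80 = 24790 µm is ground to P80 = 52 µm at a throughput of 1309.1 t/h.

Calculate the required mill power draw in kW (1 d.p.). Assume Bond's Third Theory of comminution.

P = 20440.6 kW

W = 10 Wi (P80^-0.5 − F80^-0.5)
W = 10·11.8·(1/√52 − 1/√24790) = 10·11.8·(0.132324) = 15.6142 kWh/t
Power = W × throughput = 15.6142 kWh/t × 1309.1 t/h = 20440.6 kW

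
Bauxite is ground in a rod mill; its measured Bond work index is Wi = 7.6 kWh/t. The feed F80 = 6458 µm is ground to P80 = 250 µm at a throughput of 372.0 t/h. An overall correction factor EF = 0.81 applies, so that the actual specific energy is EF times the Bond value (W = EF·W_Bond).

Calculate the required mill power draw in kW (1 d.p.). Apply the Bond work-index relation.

P = 1163.4 kW

W = 10 Wi (1/√P80 − 1/√F80)  [Bond]
W = 10·7.6·(1/√250 − 1/√6458) = 10·7.6·(0.050802) = 3.8609 kWh/t
Corrected W = EF·W_Bond = 0.81·3.8609 = 3.1274 kWh/t
Mill draw = 3.1274 × 372.0 = 1163.4 kW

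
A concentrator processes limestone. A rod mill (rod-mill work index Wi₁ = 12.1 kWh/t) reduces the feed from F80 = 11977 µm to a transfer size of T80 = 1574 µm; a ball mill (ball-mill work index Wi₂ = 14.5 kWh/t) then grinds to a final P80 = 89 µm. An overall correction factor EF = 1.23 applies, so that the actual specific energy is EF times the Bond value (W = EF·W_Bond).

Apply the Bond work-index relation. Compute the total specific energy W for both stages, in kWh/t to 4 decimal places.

W = 10 Wi (P80^-0.5 − F80^-0.5)
Stage 1 (11977→1574 µm, Wi₁=12.1): W₁ = 10·12.1·(0.025206 − 0.009137) = 1.9442 kWh/t
Stage 2 (1574→89 µm, Wi₂=14.5): W₂ = 10·14.5·(0.106000 − 0.025206) = 11.7152 kWh/t
W = W₁ + W₂ = 1.9442 + 11.7152 = 13.6594 kWh/t
W_actual = 1.23 × 13.6594 = 16.8011 kWh/t

W = 16.8011 kWh/t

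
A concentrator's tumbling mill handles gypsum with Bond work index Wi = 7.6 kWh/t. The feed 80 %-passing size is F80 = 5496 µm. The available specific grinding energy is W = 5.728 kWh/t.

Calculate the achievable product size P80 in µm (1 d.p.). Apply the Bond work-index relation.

Bond:  W = 10 Wi (1/√P − 1/√F)
⇒ 1/√P80 = W/(10 Wi) + 1/√F80
  = 5.7280/(10·7.6) + 1/√5496 = 0.075368 + 0.013489 = 0.088857
P80 = (1/0.088857)² = 11.2540² = 126.65 µm

P80 = 126.7 µm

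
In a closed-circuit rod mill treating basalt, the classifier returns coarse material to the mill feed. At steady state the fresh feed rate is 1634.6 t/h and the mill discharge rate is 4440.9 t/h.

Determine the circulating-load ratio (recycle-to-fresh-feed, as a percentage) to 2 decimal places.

CL = 171.68 %

Steady state: M = F + R.
R = M − F = 4440.9 − 1634.6 = 2806.3 t/h
CL = 100·R/F = 100·2806.3/1634.6 = 171.68 %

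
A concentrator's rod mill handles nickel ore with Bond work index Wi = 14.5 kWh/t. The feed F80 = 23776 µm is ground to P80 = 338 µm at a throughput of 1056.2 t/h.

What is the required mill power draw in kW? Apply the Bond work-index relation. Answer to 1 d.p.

W = 10 Wi (1/√P80 − 1/√F80)  [Bond]
W = 10·14.5·(1/√338 − 1/√23776) = 10·14.5·(0.047908) = 6.9466 kWh/t
P = W·T = 6.9466·1056.2 = 7337.0 kW

P = 7337.0 kW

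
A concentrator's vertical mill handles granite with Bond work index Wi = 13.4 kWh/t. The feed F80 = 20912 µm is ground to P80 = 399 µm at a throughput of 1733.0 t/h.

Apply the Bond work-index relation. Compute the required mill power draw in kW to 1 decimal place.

P = 10019.8 kW

Bond:  W = 10 Wi (1/√P − 1/√F)
W = 10·13.4·(1/√399 − 1/√20912) = 10·13.4·(0.043147) = 5.7818 kWh/t
Power = W × throughput = 5.7818 kWh/t × 1733.0 t/h = 10019.8 kW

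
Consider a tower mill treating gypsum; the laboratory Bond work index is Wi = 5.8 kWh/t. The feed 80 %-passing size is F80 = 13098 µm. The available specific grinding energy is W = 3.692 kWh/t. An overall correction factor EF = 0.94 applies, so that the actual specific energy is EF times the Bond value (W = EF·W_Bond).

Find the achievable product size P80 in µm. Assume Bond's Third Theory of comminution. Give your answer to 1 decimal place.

W = 10·Wi·(P80^(-½) − F80^(-½))
W_Bond = W / EF = 3.692 / 0.94 = 3.9277 kWh/t
⇒ 1/√P80 = W_Bond/(10·Wi) + 1/√F80
  = 3.9277/(10·5.8) + 1/√13098 = 0.067718 + 0.008738 = 0.076456
P80 = (1/0.076456)² = 13.0794² = 171.07 µm

P80 = 171.1 µm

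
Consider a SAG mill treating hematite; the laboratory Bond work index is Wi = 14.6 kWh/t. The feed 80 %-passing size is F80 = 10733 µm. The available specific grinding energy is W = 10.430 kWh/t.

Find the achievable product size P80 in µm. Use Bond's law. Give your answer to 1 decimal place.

Bond:  W = 10 Wi (1/√P − 1/√F)
P80^(−½) = W/(10 Wi) + F80^(−½)
  = 10.4300/(10·14.6) + 1/√10733 = 0.071438 + 0.009652 = 0.081091
P80 = (1/0.081091)² = 12.3318² = 152.07 µm

P80 = 152.1 µm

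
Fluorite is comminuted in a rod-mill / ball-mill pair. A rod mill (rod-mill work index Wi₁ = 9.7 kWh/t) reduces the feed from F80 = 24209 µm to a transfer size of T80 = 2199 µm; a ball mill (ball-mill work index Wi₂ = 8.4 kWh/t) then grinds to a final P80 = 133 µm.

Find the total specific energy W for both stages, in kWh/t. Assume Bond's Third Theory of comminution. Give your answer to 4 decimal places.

W = 10 Wi (P80^-0.5 − F80^-0.5)
Stage 1 (24209→2199 µm, Wi₁=9.7): W₁ = 10·9.7·(0.021325 − 0.006427) = 1.4451 kWh/t
Stage 2 (2199→133 µm, Wi₂=8.4): W₂ = 10·8.4·(0.086711 − 0.021325) = 5.4924 kWh/t
W = W₁ + W₂ = 1.4451 + 5.4924 = 6.9375 kWh/t

W = 6.9375 kWh/t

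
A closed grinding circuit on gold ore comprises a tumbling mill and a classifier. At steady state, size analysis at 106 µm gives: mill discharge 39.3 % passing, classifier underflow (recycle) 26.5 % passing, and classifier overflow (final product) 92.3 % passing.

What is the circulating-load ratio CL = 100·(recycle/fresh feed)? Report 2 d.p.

CL = 414.06 %

Balance %-passing 106 µm (r = R/F):
d + r·d = r·u + o → r(d−u) = o−d
r = (92.3 − 39.3)/(39.3 − 26.5) = 53.0/12.8 = 4.1406
CL = 100·r = 414.06 %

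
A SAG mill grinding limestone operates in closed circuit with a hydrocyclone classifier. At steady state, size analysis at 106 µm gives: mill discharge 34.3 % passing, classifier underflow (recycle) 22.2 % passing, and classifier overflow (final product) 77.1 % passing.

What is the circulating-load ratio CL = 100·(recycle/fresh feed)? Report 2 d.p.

CL = 353.72 %

Let r = R/F. Size balance at 106 µm:
(1+r)d = ru + o → r = (o−d)/(d−u)
r = (77.1 − 34.3)/(34.3 − 22.2) = 42.8/12.1 = 3.5372
CL = 100·r = 353.72 %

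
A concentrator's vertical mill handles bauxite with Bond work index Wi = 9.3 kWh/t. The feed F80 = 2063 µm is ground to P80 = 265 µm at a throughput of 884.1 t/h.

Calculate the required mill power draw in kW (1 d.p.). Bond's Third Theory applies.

P = 3240.6 kW

W = 10·Wi·[P80^(−½) − F80^(−½)]
W = 10·9.3·(1/√265 − 1/√2063) = 10·9.3·(0.039413) = 3.6654 kWh/t
P_mill = W·ṁ = 3.6654·884.1 = 3240.6 kW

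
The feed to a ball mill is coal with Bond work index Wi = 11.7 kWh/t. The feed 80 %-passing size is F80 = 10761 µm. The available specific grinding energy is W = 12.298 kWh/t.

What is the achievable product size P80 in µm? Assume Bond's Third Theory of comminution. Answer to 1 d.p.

Bond:  W = 10 Wi (1/√P − 1/√F)
⇒ 1/√P80 = W/(10·Wi) + 1/√F80
  = 12.2980/(10·11.7) + 1/√10761 = 0.105111 + 0.009640 = 0.114751
P80 = (1/0.114751)² = 8.7145² = 75.94 µm

P80 = 75.9 µm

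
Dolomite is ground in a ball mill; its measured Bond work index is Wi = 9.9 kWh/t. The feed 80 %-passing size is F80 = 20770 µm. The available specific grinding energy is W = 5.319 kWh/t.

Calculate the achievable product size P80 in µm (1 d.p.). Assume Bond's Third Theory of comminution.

W = 10·Wi·[P80^(−½) − F80^(−½)]
1/√P80 = 1/√F80 + W/(10·Wi)
  = 5.3190/(10·9.9) + 1/√20770 = 0.053727 + 0.006939 = 0.060666
P80 = (1/0.060666)² = 16.4837² = 271.71 µm

P80 = 271.7 µm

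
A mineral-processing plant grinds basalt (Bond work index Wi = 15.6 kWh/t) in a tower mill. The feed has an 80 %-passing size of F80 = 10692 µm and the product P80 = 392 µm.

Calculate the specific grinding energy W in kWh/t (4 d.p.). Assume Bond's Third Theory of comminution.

W = 6.3705 kWh/t

Bond: W = 10·Wi·(1/√P80 − 1/√F80)
1/√392 = 0.050508;  1/√10692 = 0.009671
W = 10·15.6·(0.050508 − 0.009671) = 6.3705 kWh/t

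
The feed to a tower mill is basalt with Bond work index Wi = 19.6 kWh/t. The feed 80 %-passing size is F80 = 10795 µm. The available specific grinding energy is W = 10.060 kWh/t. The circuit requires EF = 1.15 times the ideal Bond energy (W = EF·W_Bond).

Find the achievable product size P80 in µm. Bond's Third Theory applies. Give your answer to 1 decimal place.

P80 = 339.7 µm

Bond:  W = 10 Wi (1/√P − 1/√F)
W_Bond = W / EF = 10.060 / 1.15 = 8.7478 kWh/t
1/√P80 = 1/√F80 + W_Bond/(10·Wi)
  = 8.7478/(10·19.6) + 1/√10795 = 0.044632 + 0.009625 = 0.054256
P80 = (1/0.054256)² = 18.4310² = 339.70 µm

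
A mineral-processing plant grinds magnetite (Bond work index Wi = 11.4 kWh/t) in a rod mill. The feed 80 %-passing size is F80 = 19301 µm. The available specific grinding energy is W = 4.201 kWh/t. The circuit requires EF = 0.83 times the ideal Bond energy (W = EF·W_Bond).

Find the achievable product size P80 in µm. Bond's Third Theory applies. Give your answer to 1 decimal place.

W = 10 Wi (1/√P80 − 1/√F80)  [Bond]
W_Bond = W / EF = 4.201 / 0.83 = 5.0614 kWh/t
⇒ 1/√P80 = W_Bond/(10·Wi) + 1/√F80
  = 5.0614/(10·11.4) + 1/√19301 = 0.044399 + 0.007198 = 0.051597
P80 = (1/0.051597)² = 19.3811² = 375.63 µm

P80 = 375.6 µm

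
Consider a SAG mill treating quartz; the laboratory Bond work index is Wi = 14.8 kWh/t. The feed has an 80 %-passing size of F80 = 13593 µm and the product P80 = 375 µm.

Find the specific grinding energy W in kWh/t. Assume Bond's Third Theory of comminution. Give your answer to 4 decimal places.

W = 10·Wi·(P80^(-½) − F80^(-½))
1/√375 = 0.051640;  1/√13593 = 0.008577
W = 10·14.8·(0.051640 − 0.008577) = 6.3733 kWh/t

W = 6.3733 kWh/t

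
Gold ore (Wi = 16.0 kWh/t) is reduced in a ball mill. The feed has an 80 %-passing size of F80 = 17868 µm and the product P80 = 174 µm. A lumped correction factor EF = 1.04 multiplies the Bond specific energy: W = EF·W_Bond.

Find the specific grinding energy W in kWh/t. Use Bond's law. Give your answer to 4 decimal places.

W = 10·Wi·(P80^(-½) − F80^(-½))
1/√174 = 0.075810;  1/√17868 = 0.007481
W = 10·16.0·(0.075810 − 0.007481) = 10.9326 kWh/t
Corrected W = EF·W_Bond = 1.04·10.9326 = 11.3699 kWh/t

W = 11.3699 kWh/t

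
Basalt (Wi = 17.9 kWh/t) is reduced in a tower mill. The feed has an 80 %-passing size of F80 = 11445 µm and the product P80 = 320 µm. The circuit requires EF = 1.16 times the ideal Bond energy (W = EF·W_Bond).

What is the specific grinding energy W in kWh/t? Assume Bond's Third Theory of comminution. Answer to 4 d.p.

W = 9.6665 kWh/t

W = 10·Wi·[P80^(−½) − F80^(−½)]
1/√320 = 0.055902;  1/√11445 = 0.009347
W = 10·17.9·(0.055902 − 0.009347) = 8.3332 kWh/t
Corrected W = EF·W_Bond = 1.16·8.3332 = 9.6665 kWh/t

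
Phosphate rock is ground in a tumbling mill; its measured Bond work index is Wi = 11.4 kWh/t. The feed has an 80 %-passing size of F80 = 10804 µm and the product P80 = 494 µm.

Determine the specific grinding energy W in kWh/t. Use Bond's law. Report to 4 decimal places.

W = 4.0323 kWh/t

W = 10 Wi / √P80 − 10 Wi / √F80
1/√494 = 0.044992;  1/√10804 = 0.009621
W = 10·11.4·(0.044992 − 0.009621) = 4.0323 kWh/t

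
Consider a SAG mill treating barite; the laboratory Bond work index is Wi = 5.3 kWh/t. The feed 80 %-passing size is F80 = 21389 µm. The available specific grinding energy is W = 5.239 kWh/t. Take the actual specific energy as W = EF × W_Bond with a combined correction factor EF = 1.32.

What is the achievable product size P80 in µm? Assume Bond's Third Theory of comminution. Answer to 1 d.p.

P80 = 149.7 µm

W = 10·Wi·(P80^(-½) − F80^(-½))
W_Bond = W / EF = 5.239 / 1.32 = 3.9689 kWh/t
1/√P80 = 1/√F80 + W_Bond/(10·Wi)
  = 3.9689/(10·5.3) + 1/√21389 = 0.074886 + 0.006838 = 0.081723
P80 = (1/0.081723)² = 12.2364² = 149.73 µm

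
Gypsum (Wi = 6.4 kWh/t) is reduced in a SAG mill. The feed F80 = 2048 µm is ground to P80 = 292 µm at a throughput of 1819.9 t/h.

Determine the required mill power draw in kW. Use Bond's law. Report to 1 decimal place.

P = 4242.4 kW

Bond:  W = 10 Wi (1/√P − 1/√F)
W = 10·6.4·(1/√292 − 1/√2048) = 10·6.4·(0.036423) = 2.3311 kWh/t
P = W·T = 2.3311·1819.9 = 4242.4 kW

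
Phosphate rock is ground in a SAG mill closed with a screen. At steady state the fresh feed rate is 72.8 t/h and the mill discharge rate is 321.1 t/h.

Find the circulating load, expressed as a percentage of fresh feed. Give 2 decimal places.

Steady state: M = F + R.
R = M − F = 321.1 − 72.8 = 248.3 t/h
CL = 100·R/F = 100·248.3/72.8 = 341.07 %

CL = 341.07 %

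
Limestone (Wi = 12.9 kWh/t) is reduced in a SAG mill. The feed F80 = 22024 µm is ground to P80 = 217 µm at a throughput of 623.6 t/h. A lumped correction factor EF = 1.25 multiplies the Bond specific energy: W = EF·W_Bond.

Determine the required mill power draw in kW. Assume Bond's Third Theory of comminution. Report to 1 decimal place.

Bond:  W = 10 Wi (1/√P − 1/√F)
W = 10·12.9·(1/√217 − 1/√22024) = 10·12.9·(0.061146) = 7.8878 kWh/t
Apply correction: 7.8878 × 1.25 = 9.8598 kWh/t
P_mill = W·ṁ = 9.8598·623.6 = 6148.6 kW

P = 6148.6 kW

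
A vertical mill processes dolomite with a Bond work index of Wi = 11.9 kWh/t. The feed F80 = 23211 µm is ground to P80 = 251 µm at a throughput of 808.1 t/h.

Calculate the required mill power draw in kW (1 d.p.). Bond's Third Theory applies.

Bond: W = 10·Wi·(1/√P80 − 1/√F80)
W = 10·11.9·(1/√251 − 1/√23211) = 10·11.9·(0.056556) = 6.7301 kWh/t
Mill draw = 6.7301 × 808.1 = 5438.6 kW

P = 5438.6 kW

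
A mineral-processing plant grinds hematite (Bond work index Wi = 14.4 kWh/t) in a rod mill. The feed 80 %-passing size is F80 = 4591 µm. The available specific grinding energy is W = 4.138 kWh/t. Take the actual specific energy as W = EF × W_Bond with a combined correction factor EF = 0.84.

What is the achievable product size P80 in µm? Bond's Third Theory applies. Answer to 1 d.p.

W = 10·Wi·(P80^(-½) − F80^(-½))
W_Bond = W / EF = 4.138 / 0.84 = 4.9262 kWh/t
P80^-0.5 = F80^-0.5 + W_Bond/(10 Wi)
  = 4.9262/(10·14.4) + 1/√4591 = 0.034210 + 0.014759 = 0.048968
P80 = (1/0.048968)² = 20.4214² = 417.03 µm

P80 = 417.0 µm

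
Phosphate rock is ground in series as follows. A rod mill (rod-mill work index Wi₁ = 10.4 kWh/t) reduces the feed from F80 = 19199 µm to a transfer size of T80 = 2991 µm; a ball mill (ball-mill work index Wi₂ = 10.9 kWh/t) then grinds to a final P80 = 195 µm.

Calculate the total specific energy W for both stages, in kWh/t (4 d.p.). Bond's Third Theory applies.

W_Bond = 10·Wi·(1/√P₈₀ − 1/√F₈₀)
Stage 1 (19199→2991 µm, Wi₁=10.4): W₁ = 10·10.4·(0.018285 − 0.007217) = 1.1511 kWh/t
Stage 2 (2991→195 µm, Wi₂=10.9): W₂ = 10·10.9·(0.071611 − 0.018285) = 5.8126 kWh/t
W = W₁ + W₂ = 1.1511 + 5.8126 = 6.9637 kWh/t

W = 6.9637 kWh/t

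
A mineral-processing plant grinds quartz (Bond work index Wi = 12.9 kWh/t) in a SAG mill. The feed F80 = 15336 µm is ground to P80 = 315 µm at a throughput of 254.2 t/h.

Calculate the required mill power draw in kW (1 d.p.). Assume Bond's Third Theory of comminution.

P = 1582.8 kW

Bond: W = 10·Wi·(1/√P80 − 1/√F80)
W = 10·12.9·(1/√315 − 1/√15336) = 10·12.9·(0.048269) = 6.2266 kWh/t
P = W·T = 6.2266·254.2 = 1582.8 kW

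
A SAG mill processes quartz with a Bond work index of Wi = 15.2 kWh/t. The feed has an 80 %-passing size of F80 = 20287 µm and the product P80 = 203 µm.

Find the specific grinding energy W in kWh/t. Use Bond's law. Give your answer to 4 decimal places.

W = 9.6011 kWh/t

W = 10·Wi·(P80^(-½) − F80^(-½))
1/√203 = 0.070186;  1/√20287 = 0.007021
W = 10·15.2·(0.070186 − 0.007021) = 9.6011 kWh/t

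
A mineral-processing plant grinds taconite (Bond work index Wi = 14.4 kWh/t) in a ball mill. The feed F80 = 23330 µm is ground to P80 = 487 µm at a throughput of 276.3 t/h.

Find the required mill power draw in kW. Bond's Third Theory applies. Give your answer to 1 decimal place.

W = 10·Wi·(P80^(-½) − F80^(-½))
W = 10·14.4·(1/√487 − 1/√23330) = 10·14.4·(0.038767) = 5.5825 kWh/t
Power = W × throughput = 5.5825 kWh/t × 276.3 t/h = 1542.4 kW

P = 1542.4 kW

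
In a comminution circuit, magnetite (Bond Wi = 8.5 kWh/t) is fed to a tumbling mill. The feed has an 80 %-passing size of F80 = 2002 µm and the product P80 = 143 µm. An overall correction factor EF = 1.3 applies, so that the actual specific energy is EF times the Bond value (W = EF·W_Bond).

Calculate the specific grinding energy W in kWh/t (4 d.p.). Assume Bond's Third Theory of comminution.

W = 6.7709 kWh/t

W = 10 Wi (1/√P80 − 1/√F80)  [Bond]
1/√143 = 0.083624;  1/√2002 = 0.022350
W = 10·8.5·(0.083624 − 0.022350) = 5.2083 kWh/t
Corrected W = EF·W_Bond = 1.3·5.2083 = 6.7709 kWh/t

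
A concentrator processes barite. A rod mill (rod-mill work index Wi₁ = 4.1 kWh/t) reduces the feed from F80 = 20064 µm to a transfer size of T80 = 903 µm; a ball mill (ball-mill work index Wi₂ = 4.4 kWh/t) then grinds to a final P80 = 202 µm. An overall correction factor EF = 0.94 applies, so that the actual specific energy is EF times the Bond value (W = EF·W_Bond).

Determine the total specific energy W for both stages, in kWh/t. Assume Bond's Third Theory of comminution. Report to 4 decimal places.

W = 2.5442 kWh/t

W = 10·Wi·[P80^(−½) − F80^(−½)]
Stage 1 (20064→903 µm, Wi₁=4.1): W₁ = 10·4.1·(0.033278 − 0.007060) = 1.0749 kWh/t
Stage 2 (903→202 µm, Wi₂=4.4): W₂ = 10·4.4·(0.070360 − 0.033278) = 1.6316 kWh/t
W = W₁ + W₂ = 1.0749 + 1.6316 = 2.7065 kWh/t
W_actual = 0.94 × 2.7065 = 2.5442 kWh/t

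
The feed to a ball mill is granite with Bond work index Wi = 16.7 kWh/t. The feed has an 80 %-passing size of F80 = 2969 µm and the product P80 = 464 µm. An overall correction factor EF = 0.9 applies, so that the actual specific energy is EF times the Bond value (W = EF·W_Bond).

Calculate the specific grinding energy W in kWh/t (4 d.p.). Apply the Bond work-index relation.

W = 10 Wi (1/√P80 − 1/√F80)  [Bond]
1/√464 = 0.046424;  1/√2969 = 0.018352
W = 10·16.7·(0.046424 − 0.018352) = 4.6879 kWh/t
With EF = 0.9: W = 4.6879·0.9 = 4.2191 kWh/t

W = 4.2191 kWh/t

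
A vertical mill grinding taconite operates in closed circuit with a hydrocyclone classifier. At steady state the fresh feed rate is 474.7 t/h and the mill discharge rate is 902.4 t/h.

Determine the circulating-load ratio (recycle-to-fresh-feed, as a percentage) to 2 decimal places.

Steady state: M = F + R.
R = M − F = 902.4 − 474.7 = 427.7 t/h
CL = 100·R/F = 100·427.7/474.7 = 90.10 %

CL = 90.10 %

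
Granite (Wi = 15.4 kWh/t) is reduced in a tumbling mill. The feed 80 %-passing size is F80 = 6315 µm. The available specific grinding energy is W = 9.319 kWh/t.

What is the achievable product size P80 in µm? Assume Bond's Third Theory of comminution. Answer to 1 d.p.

P80 = 187.2 µm

W_Bond = 10·Wi·(1/√P₈₀ − 1/√F₈₀)
P80^(−½) = W/(10 Wi) + F80^(−½)
  = 9.3190/(10·15.4) + 1/√6315 = 0.060513 + 0.012584 = 0.073097
P80 = (1/0.073097)² = 13.6805² = 187.16 µm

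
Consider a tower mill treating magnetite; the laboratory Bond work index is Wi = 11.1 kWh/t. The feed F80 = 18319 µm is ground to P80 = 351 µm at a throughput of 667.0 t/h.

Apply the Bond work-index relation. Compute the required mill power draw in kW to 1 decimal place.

W = 10 Wi (P80^-0.5 − F80^-0.5)
W = 10·11.1·(1/√351 − 1/√18319) = 10·11.1·(0.045988) = 5.1046 kWh/t
P_mill = W·ṁ = 5.1046·667.0 = 3404.8 kW

P = 3404.8 kW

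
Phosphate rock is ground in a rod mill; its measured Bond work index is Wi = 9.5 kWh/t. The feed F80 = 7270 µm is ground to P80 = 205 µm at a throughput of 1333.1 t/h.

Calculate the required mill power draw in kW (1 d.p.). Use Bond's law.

W = 10 Wi (1/√P80 − 1/√F80)  [Bond]
W = 10·9.5·(1/√205 − 1/√7270) = 10·9.5·(0.058115) = 5.5209 kWh/t
P = W·T = 5.5209·1333.1 = 7359.9 kW

P = 7359.9 kW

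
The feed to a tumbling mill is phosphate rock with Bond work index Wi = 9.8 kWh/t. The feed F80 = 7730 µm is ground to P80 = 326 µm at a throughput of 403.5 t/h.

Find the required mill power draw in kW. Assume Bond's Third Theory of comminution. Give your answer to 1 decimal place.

W = 10 Wi (1/√P80 − 1/√F80)  [Bond]
W = 10·9.8·(1/√326 − 1/√7730) = 10·9.8·(0.044011) = 4.3131 kWh/t
P = W·T = 4.3131·403.5 = 1740.3 kW

P = 1740.3 kW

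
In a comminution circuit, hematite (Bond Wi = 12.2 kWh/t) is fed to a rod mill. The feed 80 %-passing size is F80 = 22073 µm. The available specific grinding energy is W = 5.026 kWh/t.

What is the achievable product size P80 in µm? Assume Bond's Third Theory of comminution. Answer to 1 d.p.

Bond: W = 10·Wi·(1/√P80 − 1/√F80)
⇒ 1/√P80 = W/(10·Wi) + 1/√F80
  = 5.0260/(10·12.2) + 1/√22073 = 0.041197 + 0.006731 = 0.047928
P80 = (1/0.047928)² = 20.8648² = 435.34 µm

P80 = 435.3 µm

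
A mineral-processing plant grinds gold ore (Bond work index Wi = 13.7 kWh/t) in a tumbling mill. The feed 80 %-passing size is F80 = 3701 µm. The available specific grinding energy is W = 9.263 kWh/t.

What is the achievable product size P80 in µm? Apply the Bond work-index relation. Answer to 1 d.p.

Bond:  W = 10 Wi (1/√P − 1/√F)
P80^(−½) = W/(10 Wi) + F80^(−½)
  = 9.2630/(10·13.7) + 1/√3701 = 0.067613 + 0.016438 = 0.084051
P80 = (1/0.084051)² = 11.8976² = 141.55 µm

P80 = 141.6 µm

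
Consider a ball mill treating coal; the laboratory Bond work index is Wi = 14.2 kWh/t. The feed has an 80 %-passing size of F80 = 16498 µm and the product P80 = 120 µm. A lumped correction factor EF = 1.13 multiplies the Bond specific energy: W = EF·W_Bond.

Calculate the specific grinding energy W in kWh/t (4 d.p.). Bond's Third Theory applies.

W = 10·Wi·(P80^(-½) − F80^(-½))
1/√120 = 0.091287;  1/√16498 = 0.007785
W = 10·14.2·(0.091287 − 0.007785) = 11.8572 kWh/t
Apply correction: 11.8572 × 1.13 = 13.3987 kWh/t

W = 13.3987 kWh/t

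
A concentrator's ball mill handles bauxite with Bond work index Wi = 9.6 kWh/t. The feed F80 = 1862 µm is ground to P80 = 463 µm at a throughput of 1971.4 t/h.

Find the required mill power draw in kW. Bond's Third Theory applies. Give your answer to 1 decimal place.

P = 4409.5 kW

Bond: W = 10·Wi·(1/√P80 − 1/√F80)
W = 10·9.6·(1/√463 − 1/√1862) = 10·9.6·(0.023299) = 2.2367 kWh/t
Mill draw = 2.2367 × 1971.4 = 4409.5 kW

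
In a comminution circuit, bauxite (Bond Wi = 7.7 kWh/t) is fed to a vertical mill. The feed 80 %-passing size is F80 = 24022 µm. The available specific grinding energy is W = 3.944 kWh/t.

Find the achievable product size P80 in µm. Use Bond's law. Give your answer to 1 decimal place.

P80 = 300.6 µm

W_Bond = 10·Wi·(1/√P₈₀ − 1/√F₈₀)
P80^-0.5 = F80^-0.5 + W/(10 Wi)
  = 3.9440/(10·7.7) + 1/√24022 = 0.051221 + 0.006452 = 0.057673
P80 = (1/0.057673)² = 17.3392² = 300.65 µm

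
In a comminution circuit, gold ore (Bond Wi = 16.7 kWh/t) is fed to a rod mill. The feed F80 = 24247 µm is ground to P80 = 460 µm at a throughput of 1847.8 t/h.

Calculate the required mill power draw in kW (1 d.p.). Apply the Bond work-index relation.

P = 12406.0 kW

W = 10·Wi·[P80^(−½) − F80^(−½)]
W = 10·16.7·(1/√460 − 1/√24247) = 10·16.7·(0.040203) = 6.7139 kWh/t
Mill draw = 6.7139 × 1847.8 = 12406.0 kW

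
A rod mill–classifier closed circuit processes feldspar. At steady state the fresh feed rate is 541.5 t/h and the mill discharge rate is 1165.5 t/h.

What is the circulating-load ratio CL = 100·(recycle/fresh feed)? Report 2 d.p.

CL = 115.24 %

Mill node: discharge = fresh + recycle.
R = M − F = 1165.5 − 541.5 = 624.0 t/h
CL = 100·R/F = 100·624.0/541.5 = 115.24 %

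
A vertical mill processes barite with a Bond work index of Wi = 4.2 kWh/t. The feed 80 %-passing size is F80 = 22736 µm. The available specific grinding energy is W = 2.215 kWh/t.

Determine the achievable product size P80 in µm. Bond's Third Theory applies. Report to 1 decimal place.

P80 = 283.7 µm

W = 10 Wi (P80^-0.5 − F80^-0.5)
1/√P80 = 1/√F80 + W/(10·Wi)
  = 2.2150/(10·4.2) + 1/√22736 = 0.052738 + 0.006632 = 0.059370
P80 = (1/0.059370)² = 16.8435² = 283.70 µm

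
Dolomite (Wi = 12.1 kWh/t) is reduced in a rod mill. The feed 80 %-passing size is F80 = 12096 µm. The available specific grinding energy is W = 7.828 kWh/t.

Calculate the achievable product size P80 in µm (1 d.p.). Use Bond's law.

P80 = 183.7 µm

Bond: W = 10·Wi·(1/√P80 − 1/√F80)
1/√P80 = 1/√F80 + W/(10·Wi)
  = 7.8280/(10·12.1) + 1/√12096 = 0.064694 + 0.009092 = 0.073787
P80 = (1/0.073787)² = 13.5526² = 183.67 µm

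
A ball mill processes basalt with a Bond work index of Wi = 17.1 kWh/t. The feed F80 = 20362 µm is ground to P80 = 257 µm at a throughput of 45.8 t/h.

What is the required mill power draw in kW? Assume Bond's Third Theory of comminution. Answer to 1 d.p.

W = 10·Wi·[P80^(−½) − F80^(−½)]
W = 10·17.1·(1/√257 − 1/√20362) = 10·17.1·(0.055370) = 9.4683 kWh/t
P = W·T = 9.4683·45.8 = 433.6 kW

P = 433.6 kW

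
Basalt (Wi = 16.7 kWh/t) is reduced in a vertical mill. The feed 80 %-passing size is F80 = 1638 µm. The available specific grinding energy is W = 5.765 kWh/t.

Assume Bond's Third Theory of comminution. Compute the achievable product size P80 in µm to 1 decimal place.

P80 = 285.1 µm

Bond:  W = 10 Wi (1/√P − 1/√F)
P80^(−½) = W/(10 Wi) + F80^(−½)
  = 5.7650/(10·16.7) + 1/√1638 = 0.034521 + 0.024708 = 0.059229
P80 = (1/0.059229)² = 16.8835² = 285.05 µm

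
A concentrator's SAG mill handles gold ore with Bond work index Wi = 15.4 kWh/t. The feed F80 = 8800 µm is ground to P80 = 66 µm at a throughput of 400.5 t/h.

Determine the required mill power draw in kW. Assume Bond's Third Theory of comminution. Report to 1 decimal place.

W = 10 Wi (1/√P80 − 1/√F80)  [Bond]
W = 10·15.4·(1/√66 − 1/√8800) = 10·15.4·(0.112431) = 17.3144 kWh/t
P_mill = W·ṁ = 17.3144·400.5 = 6934.4 kW

P = 6934.4 kW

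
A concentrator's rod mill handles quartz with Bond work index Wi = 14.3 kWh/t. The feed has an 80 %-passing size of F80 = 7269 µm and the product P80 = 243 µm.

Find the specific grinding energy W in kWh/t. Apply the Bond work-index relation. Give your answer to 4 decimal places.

W = 7.4962 kWh/t

Bond:  W = 10 Wi (1/√P − 1/√F)
1/√243 = 0.064150;  1/√7269 = 0.011729
W = 10·14.3·(0.064150 − 0.011729) = 7.4962 kWh/t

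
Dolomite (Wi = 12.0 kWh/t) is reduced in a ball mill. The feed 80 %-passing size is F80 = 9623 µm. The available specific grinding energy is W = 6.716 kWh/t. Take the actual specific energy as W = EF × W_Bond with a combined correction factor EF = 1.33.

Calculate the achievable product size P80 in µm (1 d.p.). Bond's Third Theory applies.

W_Bond = 10·Wi·(1/√P₈₀ − 1/√F₈₀)
W_Bond = W / EF = 6.716 / 1.33 = 5.0496 kWh/t
P80^-0.5 = F80^-0.5 + W_Bond/(10 Wi)
  = 5.0496/(10·12.0) + 1/√9623 = 0.042080 + 0.010194 = 0.052274
P80 = (1/0.052274)² = 19.1299² = 365.95 µm

P80 = 366.0 µm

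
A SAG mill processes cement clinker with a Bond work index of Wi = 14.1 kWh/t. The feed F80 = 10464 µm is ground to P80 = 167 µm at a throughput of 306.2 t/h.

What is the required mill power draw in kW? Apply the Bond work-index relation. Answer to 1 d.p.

W = 10 Wi / √P80 − 10 Wi / √F80
W = 10·14.1·(1/√167 − 1/√10464) = 10·14.1·(0.067607) = 9.5325 kWh/t
Mill draw = 9.5325 × 306.2 = 2918.9 kW

P = 2918.9 kW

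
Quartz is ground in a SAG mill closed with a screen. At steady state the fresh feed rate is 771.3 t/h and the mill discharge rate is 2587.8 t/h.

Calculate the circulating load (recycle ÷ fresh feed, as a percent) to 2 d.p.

CL = 235.51 %

Mill node: discharge = fresh + recycle.
R = M − F = 2587.8 − 771.3 = 1816.5 t/h
CL = 100·R/F = 100·1816.5/771.3 = 235.51 %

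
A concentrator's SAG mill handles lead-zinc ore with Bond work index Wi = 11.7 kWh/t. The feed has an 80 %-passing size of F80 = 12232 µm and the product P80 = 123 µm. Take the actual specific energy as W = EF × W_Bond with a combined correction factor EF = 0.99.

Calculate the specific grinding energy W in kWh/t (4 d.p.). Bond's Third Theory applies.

W = 9.3967 kWh/t

W = 10 Wi (1/√P80 − 1/√F80)  [Bond]
1/√123 = 0.090167;  1/√12232 = 0.009042
W = 10·11.7·(0.090167 − 0.009042) = 9.4917 kWh/t
With EF = 0.99: W = 9.4917·0.99 = 9.3967 kWh/t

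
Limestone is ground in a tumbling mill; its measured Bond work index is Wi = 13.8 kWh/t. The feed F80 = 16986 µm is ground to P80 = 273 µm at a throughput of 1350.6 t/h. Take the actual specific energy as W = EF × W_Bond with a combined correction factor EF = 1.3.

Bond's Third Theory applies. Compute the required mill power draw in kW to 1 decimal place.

P = 12805.4 kW

W = 10 Wi / √P80 − 10 Wi / √F80
W = 10·13.8·(1/√273 − 1/√16986) = 10·13.8·(0.052850) = 7.2933 kWh/t
W_actual = 1.3 × 7.2933 = 9.4813 kWh/t
P = W·T = 9.4813·1350.6 = 12805.4 kW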